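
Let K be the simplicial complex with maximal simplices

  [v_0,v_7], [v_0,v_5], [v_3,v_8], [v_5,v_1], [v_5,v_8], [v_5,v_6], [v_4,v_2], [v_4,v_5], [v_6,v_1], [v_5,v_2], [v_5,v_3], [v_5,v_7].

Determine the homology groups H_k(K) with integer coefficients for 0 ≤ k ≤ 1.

H_0 ≅ Z,  H_1 ≅ Z^4.

We work with the vertex ordering v_0 < v_1 < v_2 < v_3 < v_4 < v_5 < v_6 < v_7 < v_8. The simplices of K, each written with vertices in increasing order, are:

  0-simplices (9): [v_0], [v_1], [v_2], [v_3], [v_4], [v_5], [v_6], [v_7], [v_8]
  1-simplices (12): [v_0,v_5], [v_0,v_7], [v_1,v_5], [v_1,v_6], [v_2,v_4], [v_2,v_5], [v_3,v_5], [v_3,v_8], [v_4,v_5], [v_5,v_6], [v_5,v_7], [v_5,v_8]

Hence C_0 ≅ Z^9, C_1 ≅ Z^12.

Boundary ∂_1: C_1 → C_0 is given by ∂[p,q] = [q] − [p]. For instance
  ∂[v_3,v_5] = [v_5] − [v_3].
This gives a 9×12 integer matrix of rank 8; reducing to Smith normal form yields diagonal entries (1,1,1,1,1,1,1,1).

Reading off H_k = ker ∂_k / im ∂_{k+1}:

  H_0: rank C_0 − rank ∂_1 = 9 − 8 = 1, and the invariant factors of ∂_1 are all 1, so H_0 ≅ Z.
  H_1: rank ker ∂_1 − rank ∂_2 = (12 − 8) − 0 = 4, and there is no ∂_2, so H_1 ≅ Z^4.

(K is a triangulation of a wedge of 4 circles.)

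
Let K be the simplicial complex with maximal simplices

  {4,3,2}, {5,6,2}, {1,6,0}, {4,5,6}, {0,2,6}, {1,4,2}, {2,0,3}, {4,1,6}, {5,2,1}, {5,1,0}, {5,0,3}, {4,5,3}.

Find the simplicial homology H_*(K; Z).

Order the vertices as 0 < 1 < 2 < 3 < 4 < 5 < 6. Listing each simplex with vertices in this order, K has dimension 2 with simplices:

  0-simplices (7): [0], [1], [2], [3], [4], [5], [6]
  1-simplices (18): [0,1], [0,2], [0,3], [0,5], [0,6], [1,2], [1,4], [1,5], [1,6], [2,3], [2,4], [2,5], [2,6], [3,4], [3,5], [4,5], [4,6], [5,6]
  2-simplices (12): [0,1,5], [0,1,6], [0,2,3], [0,2,6], [0,3,5], [1,2,4], [1,2,5], [1,4,6], [2,3,4], [2,5,6], [3,4,5], [4,5,6]

Hence C_0 ≅ Z^7, C_1 ≅ Z^18, C_2 ≅ Z^12.

Boundary ∂_1: C_1 → C_0 sends each edge [p,q] (with p < q) to q − p.
This gives a 7×18 integer matrix of rank 6; reducing to Smith normal form yields diagonal entries (1,1,1,1,1,1).

Boundary ∂_2: C_2 → C_1 acts by ∂[p,q,r] = [q,r] − [p,r] + [p,q]. For instance
  ∂[1,2,5] = [2,5] − [1,5] + [1,2],
  ∂[1,2,4] = [2,4] − [1,4] + [1,2].
As a 18×12 matrix over Z this has rank 12, with invariant factors (1,1,1,1,1,1,1,1,1,1,1,2).

Computing H_k = (kernel of ∂_k) / (image of ∂_{k+1}):

  H_0: rank C_0 − rank ∂_1 = 7 − 6 = 1, and the invariant factors of ∂_1 are all 1, so H_0 = Z.
  H_1: rank ker ∂_1 − rank ∂_2 = (18 − 6) − 12 = 0, and ∂_2 has invariant factor 2 > 1, so H_1 = Z/2Z.
  H_2: rank ker ∂_2 − rank ∂_3 = (12 − 12) − 0 = 0, and there is no ∂_3, so H_2 = 0.

As a check, the Euler characteristic is 7 − 18 + 12 = 1, which agrees with 1 − 0 + 0 = 1.

H_0 ≅ Z,  H_1 ≅ Z/2Z,  H_2 = 0.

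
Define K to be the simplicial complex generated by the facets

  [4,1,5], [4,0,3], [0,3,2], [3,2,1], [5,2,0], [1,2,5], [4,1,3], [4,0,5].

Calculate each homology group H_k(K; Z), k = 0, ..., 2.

We work with the vertex ordering 0 < 1 < 2 < 3 < 4 < 5. The simplices of K, each written with vertices in increasing order, are:

  0-simplices (6): [0], [1], [2], [3], [4], [5]
  1-simplices (12): [0,2], [0,3], [0,4], [0,5], [1,2], [1,3], [1,4], [1,5], [2,3], [2,5], [3,4], [4,5]
  2-simplices (8): [0,2,3], [0,2,5], [0,3,4], [0,4,5], [1,2,3], [1,2,5], [1,3,4], [1,4,5]

so the chain groups are C_0 ≅ Z^6, C_1 ≅ Z^12, C_2 ≅ Z^8.

∂_1: C_1 → C_0 is given by ∂[p,q] = [q] − [p]. For instance
  ∂[2,3] = [3] − [2].
The 6×12 boundary matrix has rank 5 and Smith normal form diag(1,1,1,1,1).

The boundary map ∂_2: C_2 → C_1 maps a triangle to the signed sum of its edges. For instance
  ∂[1,2,3] = [2,3] − [1,3] + [1,2],
  ∂[0,4,5] = [4,5] − [0,5] + [0,4].
The resulting 12×8 matrix has rank 7, and its Smith normal form has invariant factors (1,1,1,1,1,1,1).

Now H_k = ker ∂_k / im ∂_{k+1}, so:

  H_0: rank C_0 − rank ∂_1 = 6 − 5 = 1, and the invariant factors of ∂_1 are all 1, so H_0 ≅ Z.
  H_1: rank ker ∂_1 − rank ∂_2 = (12 − 5) − 7 = 0, and the invariant factors of ∂_2 are all 1, so H_1 ≅ 0.
  H_2: rank ker ∂_2 − rank ∂_3 = (8 − 7) − 0 = 1, and there is no ∂_3, so H_2 ≅ Z.

(K is a triangulation of the 2-sphere S^2.)

H_0 ≅ Z,  H_1 = 0,  H_2 ≅ Z.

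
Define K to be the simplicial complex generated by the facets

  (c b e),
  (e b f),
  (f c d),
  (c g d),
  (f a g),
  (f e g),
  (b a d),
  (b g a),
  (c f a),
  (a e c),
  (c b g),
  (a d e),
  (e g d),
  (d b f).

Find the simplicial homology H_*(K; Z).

We work with the vertex ordering a < b < c < d < e < f < g. The simplices of K, each written with vertices in increasing order, are:

  0-simplices (7): a, b, c, d, e, f, g
  1-simplices (21): ab, ac, ad, ae, af, ag, bc, bd, be, bf, bg, cd, ce, cf, cg, de, df, dg, ef, eg, fg
  2-simplices (14): abd, abg, ace, acf, ade, afg, bce, bcg, bdf, bef, cdf, cdg, deg, efg

Hence C_0 ≅ Z^7, C_1 ≅ Z^21, C_2 ≅ Z^14.

The boundary map ∂_1: C_1 → C_0 is given by ∂[p,q] = [q] − [p].
The 7×21 boundary matrix has rank 6 and Smith normal form diag(1,1,1,1,1,1).

∂_2: C_2 → C_1 sends each 2-simplex [p,q,r] to [q,r] − [p,r] + [p,q]. For instance
  ∂afg = fg − ag + af,
  ∂ade = de − ae + ad.
The 21×14 boundary matrix has rank 13 and Smith normal form diag(1,1,1,1,1,1,1,1,1,1,1,1,1).

Computing H_k = (kernel of ∂_k) / (image of ∂_{k+1}):

  H_0: rank C_0 − rank ∂_1 = 7 − 6 = 1, and the invariant factors of ∂_1 are all 1, so H_0 ≅ Z.
  H_1: rank ker ∂_1 − rank ∂_2 = (21 − 6) − 13 = 2, and the invariant factors of ∂_2 are all 1, so H_1 ≅ Z^2.
  H_2: rank ker ∂_2 − rank ∂_3 = (14 − 13) − 0 = 1, and there is no ∂_3, so H_2 ≅ Z.

As a check, the Euler characteristic is 7 − 21 + 14 = 0, which agrees with 1 − 2 + 1 = 0.
(K is a triangulation of the torus T^2.)

H_0 = Z,  H_1 = Z^2,  H_2 = Z.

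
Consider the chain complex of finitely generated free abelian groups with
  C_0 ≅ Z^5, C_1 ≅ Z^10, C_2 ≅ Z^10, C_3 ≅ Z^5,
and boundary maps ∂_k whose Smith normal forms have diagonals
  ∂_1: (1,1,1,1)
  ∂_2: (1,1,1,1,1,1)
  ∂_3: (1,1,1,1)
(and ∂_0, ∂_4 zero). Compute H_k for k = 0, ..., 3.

H_0: b_0 = 5 − 0 − 4 = 1; torsion from ∂_1 factors > 1: none. So H_0 ≅ Z.
H_1: b_1 = 10 − 4 − 6 = 0; torsion from ∂_2 factors > 1: none. So H_1 ≅ 0.
H_2: b_2 = 10 − 6 − 4 = 0; torsion from ∂_3 factors > 1: none. So H_2 ≅ 0.
H_3: b_3 = 5 − 4 − 0 = 1; torsion from ∂_4 factors > 1: none. So H_3 ≅ Z.

H_0 ≅ Z,  H_1 = 0,  H_2 = 0,  H_3 ≅ Z.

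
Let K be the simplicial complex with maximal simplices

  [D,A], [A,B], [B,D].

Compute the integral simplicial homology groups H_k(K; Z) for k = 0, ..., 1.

Order the vertices as A < B < D. Listing each simplex with vertices in this order, K has dimension 1 with simplices:

  0-simplices (3): A, B, D
  1-simplices (3): AB, AD, BD

giving chain groups C_0 ≅ Z^3, C_1 ≅ Z^3.

Boundary ∂_1: C_1 → C_0 maps an edge to its endpoints' difference, ∂[p,q] = q − p. For instance
  ∂AB = B − A.
The 3×3 boundary matrix has rank 2 and Smith normal form diag(1,1).

Now H_k = ker ∂_k / im ∂_{k+1}, so:

  H_0: rank C_0 − rank ∂_1 = 3 − 2 = 1, and the invariant factors of ∂_1 are all 1, so H_0 ≅ Z.
  H_1: rank ker ∂_1 − rank ∂_2 = (3 − 2) − 0 = 1, and there is no ∂_2, so H_1 ≅ Z.

As a check, the Euler characteristic is 3 − 3 = 0, which agrees with 1 − 1 = 0.

H_0 ≅ Z,  H_1 ≅ Z.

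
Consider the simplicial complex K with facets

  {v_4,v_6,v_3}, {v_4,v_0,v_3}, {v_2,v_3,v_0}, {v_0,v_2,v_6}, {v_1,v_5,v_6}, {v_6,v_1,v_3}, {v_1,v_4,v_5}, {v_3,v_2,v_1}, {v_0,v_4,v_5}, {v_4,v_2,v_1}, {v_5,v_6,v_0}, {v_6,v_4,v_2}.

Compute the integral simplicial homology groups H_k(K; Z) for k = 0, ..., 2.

K has 7 vertices, 18 edges, 12 triangles.
rank ∂_0 = 0, rank ∂_1 = 6 ⇒ b_0 = 7 − 0 − 6 = 1; all invariant factors of ∂_1 are 1 so no torsion. So H_0 = Z.
rank ∂_1 = 6, rank ∂_2 = 12 ⇒ b_1 = 18 − 6 − 12 = 0; ∂_2 has invariant factor(s) [2] giving torsion. So H_1 = Z/2.
rank ∂_2 = 12, rank ∂_3 = 0 ⇒ b_2 = 12 − 12 − 0 = 0. So H_2 = 0.

H_0 = Z,  H_1 = Z/2,  H_2 = 0.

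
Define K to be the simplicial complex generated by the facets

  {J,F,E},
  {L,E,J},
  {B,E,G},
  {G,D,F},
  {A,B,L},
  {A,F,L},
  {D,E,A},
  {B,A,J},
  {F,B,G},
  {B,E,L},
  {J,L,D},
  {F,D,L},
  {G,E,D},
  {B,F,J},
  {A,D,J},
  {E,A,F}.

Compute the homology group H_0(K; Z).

H_0 = Z.

Fix the vertex order A < B < D < E < F < G < J < L and write every simplex with vertices in increasing order. Then dim K = 2 and the simplices of K are:

  0-simplices (8): A, B, D, E, F, G, J, L
  1-simplices (24): AB, AD, AE, AF, AJ, AL, BE, BF, BG, BJ, BL, DE, DF, DG, DJ, DL, EF, EG, EJ, EL, FG, FJ, FL, JL
  2-simplices (16): ABJ, ABL, ADE, ADJ, AEF, AFL, BEG, BEL, BFG, BFJ, DEG, DFG, DFL, DJL, EFJ, EJL

giving chain groups C_0 ≅ Z^8, C_1 ≅ Z^24, C_2 ≅ Z^16.

Boundary ∂_1: C_1 → C_0 maps an edge to its endpoints' difference, ∂[p,q] = q − p.
The 8×24 boundary matrix has rank 7 and Smith normal form diag(1,1,1,1,1,1,1).

∂_2: C_2 → C_1 acts by ∂[p,q,r] = [q,r] − [p,r] + [p,q]. For instance
  ∂AEF = EF − AF + AE,
  ∂EJL = JL − EL + EJ.
As a 24×16 matrix over Z this has rank 15, with invariant factors (1,1,1,1,1,1,1,1,1,1,1,1,1,1,1).

Reading off H_k = ker ∂_k / im ∂_{k+1}:

  H_0: rank C_0 − rank ∂_1 = 8 − 7 = 1, and the invariant factors of ∂_1 are all 1, so H_0 ≅ Z.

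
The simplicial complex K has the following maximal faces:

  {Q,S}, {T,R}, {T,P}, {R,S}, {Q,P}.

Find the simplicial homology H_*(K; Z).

Order the vertices as P < Q < R < S < T. Listing each simplex with vertices in this order, K has dimension 1 with simplices:

  0-simplices (5): P, Q, R, S, T
  1-simplices (5): PQ, PT, QS, RS, RT

Hence C_0 ≅ Z^5, C_1 ≅ Z^5.

The boundary map ∂_1: C_1 → C_0 is given by ∂[p,q] = [q] − [p].
The resulting 5×5 matrix has rank 4, and its Smith normal form has invariant factors (1,1,1,1).

Computing H_k = (kernel of ∂_k) / (image of ∂_{k+1}):

  H_0: rank C_0 − rank ∂_1 = 5 − 4 = 1, and the invariant factors of ∂_1 are all 1, so H_0 ≅ Z.
  H_1: rank ker ∂_1 − rank ∂_2 = (5 − 4) − 0 = 1, and there is no ∂_2, so H_1 ≅ Z.

As a check, the Euler characteristic is 5 − 5 = 0, which agrees with 1 − 1 = 0.

H_0 ≅ Z,  H_1 ≅ Z.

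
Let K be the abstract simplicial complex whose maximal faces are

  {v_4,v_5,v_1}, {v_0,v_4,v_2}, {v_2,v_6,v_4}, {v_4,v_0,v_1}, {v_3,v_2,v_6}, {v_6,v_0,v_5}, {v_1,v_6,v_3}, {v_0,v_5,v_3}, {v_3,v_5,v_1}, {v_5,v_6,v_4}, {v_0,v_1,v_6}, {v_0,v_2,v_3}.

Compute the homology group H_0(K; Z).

H_0 ≅ Z.

Fix the vertex order v_0 < v_1 < v_2 < v_3 < v_4 < v_5 < v_6 and write every simplex with vertices in increasing order. Then dim K = 2 and the simplices of K are:

  0-simplices (7): [v_0], [v_1], [v_2], [v_3], [v_4], [v_5], [v_6]
  1-simplices (18): (18 of them)
  2-simplices (12): (12 of them)

Hence C_0 ≅ Z^7, C_1 ≅ Z^18, C_2 ≅ Z^12.

∂_1: C_1 → C_0 maps an edge to its endpoints' difference, ∂[p,q] = q − p.
The resulting 7×18 matrix has rank 6, and its Smith normal form has invariant factors (1,1,1,1,1,1).

Boundary ∂_2: C_2 → C_1 sends each 2-simplex [p,q,r] to [q,r] − [p,r] + [p,q]. For instance
  ∂[v_0,v_2,v_3] = [v_2,v_3] − [v_0,v_3] + [v_0,v_2],
  ∂[v_1,v_3,v_6] = [v_3,v_6] − [v_1,v_6] + [v_1,v_3].
The resulting 18×12 matrix has rank 12, and its Smith normal form has invariant factors (1,1,1,1,1,1,1,1,1,1,1,2).

Computing H_k = (kernel of ∂_k) / (image of ∂_{k+1}):

  H_0: rank C_0 − rank ∂_1 = 7 − 6 = 1, and the invariant factors of ∂_1 are all 1, so H_0 ≅ Z.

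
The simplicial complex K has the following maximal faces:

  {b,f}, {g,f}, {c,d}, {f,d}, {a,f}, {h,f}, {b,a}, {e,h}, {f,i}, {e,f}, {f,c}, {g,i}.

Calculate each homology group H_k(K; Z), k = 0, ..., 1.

We work with the vertex ordering a < b < c < d < e < f < g < h < i. The simplices of K, each written with vertices in increasing order, are:

  0-simplices (9): a, b, c, d, e, f, g, h, i
  1-simplices (12): ab, af, bf, cd, cf, df, ef, eh, fg, fh, fi, gi

giving chain groups C_0 ≅ Z^9, C_1 ≅ Z^12.

The boundary map ∂_1: C_1 → C_0 is given by ∂[p,q] = [q] − [p]. For instance
  ∂df = f − d.
As a 9×12 matrix over Z this has rank 8, with invariant factors (1,1,1,1,1,1,1,1).

From H_k ≅ ker(∂_k) / im(∂_{k+1}) we obtain:

  H_0: rank C_0 − rank ∂_1 = 9 − 8 = 1, and the invariant factors of ∂_1 are all 1, so H_0 ≅ Z.
  H_1: rank ker ∂_1 − rank ∂_2 = (12 − 8) − 0 = 4, and there is no ∂_2, so H_1 ≅ Z^4.

H_0 ≅ Z,  H_1 ≅ Z^4.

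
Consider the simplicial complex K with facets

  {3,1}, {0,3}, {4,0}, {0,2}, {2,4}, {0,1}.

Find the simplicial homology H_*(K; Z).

Take the total order 0 < 1 < 2 < 3 < 4 on the vertex set. Then K (dimension 1) consists of the simplices:

  0-simplices (5): [0], [1], [2], [3], [4]
  1-simplices (6): [0,1], [0,2], [0,3], [0,4], [1,3], [2,4]

Hence C_0 ≅ Z^5, C_1 ≅ Z^6.

∂_1: C_1 → C_0 is given by ∂[p,q] = [q] − [p].
This gives a 5×6 integer matrix of rank 4; reducing to Smith normal form yields diagonal entries (1,1,1,1).

Computing H_k = (kernel of ∂_k) / (image of ∂_{k+1}):

  H_0: rank C_0 − rank ∂_1 = 5 − 4 = 1, and the invariant factors of ∂_1 are all 1, so H_0 = Z.
  H_1: rank ker ∂_1 − rank ∂_2 = (6 − 4) − 0 = 2, and there is no ∂_2, so H_1 = Z^2.

As a check, the Euler characteristic is 5 − 6 = -1, which agrees with 1 − 2 = -1.
(K is a triangulation of a wedge of 2 circles.)

H_0 ≅ Z,  H_1 ≅ Z^2.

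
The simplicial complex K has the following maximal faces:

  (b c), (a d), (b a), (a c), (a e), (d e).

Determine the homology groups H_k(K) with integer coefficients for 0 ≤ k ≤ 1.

H_0 ≅ Z,  H_1 ≅ Z^2.

We work with the vertex ordering a < b < c < d < e. The simplices of K, each written with vertices in increasing order, are:

  0-simplices (5): a, b, c, d, e
  1-simplices (6): ab, ac, ad, ae, bc, de

so the chain groups are C_0 ≅ Z^5, C_1 ≅ Z^6.

The boundary map ∂_1: C_1 → C_0 maps an edge to its endpoints' difference, ∂[p,q] = q − p.
As a 5×6 matrix over Z this has rank 4, with invariant factors (1,1,1,1).

Reading off H_k = ker ∂_k / im ∂_{k+1}:

  H_0: rank C_0 − rank ∂_1 = 5 − 4 = 1, and the invariant factors of ∂_1 are all 1, so H_0 ≅ Z.
  H_1: rank ker ∂_1 − rank ∂_2 = (6 − 4) − 0 = 2, and there is no ∂_2, so H_1 ≅ Z^2.

As a check, the Euler characteristic is 5 − 6 = -1, which agrees with 1 − 2 = -1.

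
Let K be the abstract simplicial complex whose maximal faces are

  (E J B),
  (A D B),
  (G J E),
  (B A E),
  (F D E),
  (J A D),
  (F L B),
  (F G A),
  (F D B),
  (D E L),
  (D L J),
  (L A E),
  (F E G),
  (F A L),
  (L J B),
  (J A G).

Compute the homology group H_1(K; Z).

Take the total order A < B < D < E < F < G < J < L on the vertex set. Then K (dimension 2) consists of the simplices:

  0-simplices (8): A, B, D, E, F, G, J, L
  1-simplices (24): AB, AD, AE, AF, AG, AJ, AL, BD, BE, BF, BJ, BL, DE, DF, DJ, DL, EF, EG, EJ, EL, FG, FL, GJ, JL
  2-simplices (16): ABD, ABE, ADJ, AEL, AFG, AFL, AGJ, BDF, BEJ, BFL, BJL, DEF, DEL, DJL, EFG, EGJ

giving chain groups C_0 ≅ Z^8, C_1 ≅ Z^24, C_2 ≅ Z^16.

Boundary ∂_1: C_1 → C_0 maps an edge to its endpoints' difference, ∂[p,q] = q − p.
The 8×24 boundary matrix has rank 7 and Smith normal form diag(1,1,1,1,1,1,1).

The boundary map ∂_2: C_2 → C_1 maps a triangle to the signed sum of its edges. For instance
  ∂BDF = DF − BF + BD,
  ∂AEL = EL − AL + AE.
As a 24×16 matrix over Z this has rank 15, with invariant factors (1,1,1,1,1,1,1,1,1,1,1,1,1,1,1).

From H_k ≅ ker(∂_k) / im(∂_{k+1}) we obtain:

  H_1: rank ker ∂_1 − rank ∂_2 = (24 − 7) − 15 = 2, and the invariant factors of ∂_2 are all 1, so H_1 ≅ Z^2.

H_1 ≅ Z^2.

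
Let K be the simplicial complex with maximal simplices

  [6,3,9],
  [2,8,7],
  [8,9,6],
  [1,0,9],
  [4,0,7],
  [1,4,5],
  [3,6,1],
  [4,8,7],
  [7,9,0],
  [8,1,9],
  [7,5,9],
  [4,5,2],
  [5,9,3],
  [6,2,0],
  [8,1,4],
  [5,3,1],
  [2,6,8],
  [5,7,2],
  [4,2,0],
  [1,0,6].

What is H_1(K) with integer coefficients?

Fix the vertex order 0 < 1 < 2 < 3 < 4 < 5 < 6 < 7 < 8 < 9 and write every simplex with vertices in increasing order. Then dim K = 2 and the simplices of K are:

  0-simplices (10): [0], [1], [2], [3], [4], [5], [6], [7], [8], [9]
  1-simplices (30): (30 of them)
  2-simplices (20): (20 of them)

giving chain groups C_0 ≅ Z^10, C_1 ≅ Z^30, C_2 ≅ Z^20.

∂_1: C_1 → C_0 is given by ∂[p,q] = [q] − [p]. For instance
  ∂[1,6] = [6] − [1].
This gives a 10×30 integer matrix of rank 9; reducing to Smith normal form yields diagonal entries (1,1,1,1,1,1,1,1,1).

The boundary map ∂_2: C_2 → C_1 maps a triangle to the signed sum of its edges. For instance
  ∂[6,8,9] = [8,9] − [6,9] + [6,8],
  ∂[4,7,8] = [7,8] − [4,8] + [4,7].
The resulting 30×20 matrix has rank 20, and its Smith normal form has invariant factors (1,1,1,1,1,1,1,1,1,1,1,1,1,1,1,1,1,1,1,2).

From H_k ≅ ker(∂_k) / im(∂_{k+1}) we obtain:

  H_1: rank ker ∂_1 − rank ∂_2 = (30 − 9) − 20 = 1, and ∂_2 has invariant factor 2 > 1, so H_1 = Z ⊕ Z_2.

H_1 ≅ Z ⊕ Z_2.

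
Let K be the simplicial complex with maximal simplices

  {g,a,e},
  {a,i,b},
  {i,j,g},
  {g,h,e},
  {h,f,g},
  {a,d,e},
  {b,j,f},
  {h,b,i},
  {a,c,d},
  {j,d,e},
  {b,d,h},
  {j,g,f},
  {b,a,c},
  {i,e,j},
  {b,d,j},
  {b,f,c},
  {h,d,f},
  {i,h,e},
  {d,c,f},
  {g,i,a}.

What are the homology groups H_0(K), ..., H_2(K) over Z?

K has 10 vertices, 30 edges, 20 triangles.
rank ∂_0 = 0, rank ∂_1 = 9 ⇒ b_0 = 10 − 0 − 9 = 1; all invariant factors of ∂_1 are 1 so no torsion. So H_0 = Z.
rank ∂_1 = 9, rank ∂_2 = 20 ⇒ b_1 = 30 − 9 − 20 = 1; ∂_2 has invariant factor(s) [2] giving torsion. So H_1 = Z ⊕ Z/2Z.
rank ∂_2 = 20, rank ∂_3 = 0 ⇒ b_2 = 20 − 20 − 0 = 0. So H_2 = 0.

H_0 = Z,  H_1 = Z ⊕ Z/2Z,  H_2 = 0.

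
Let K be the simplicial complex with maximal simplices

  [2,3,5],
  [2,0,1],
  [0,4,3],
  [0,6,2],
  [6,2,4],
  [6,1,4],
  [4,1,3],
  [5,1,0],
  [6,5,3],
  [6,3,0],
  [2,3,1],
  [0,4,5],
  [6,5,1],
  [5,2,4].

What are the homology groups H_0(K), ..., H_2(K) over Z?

Order the vertices as 0 < 1 < 2 < 3 < 4 < 5 < 6. Listing each simplex with vertices in this order, K has dimension 2 with simplices:

  0-simplices (7): [0], [1], [2], [3], [4], [5], [6]
  1-simplices (21): [0,1], [0,2], [0,3], [0,4], [0,5], [0,6], [1,2], [1,3], [1,4], [1,5], [1,6], [2,3], [2,4], [2,5], [2,6], [3,4], [3,5], [3,6], [4,5], [4,6], [5,6]
  2-simplices (14): [0,1,2], [0,1,5], [0,2,6], [0,3,4], [0,3,6], [0,4,5], [1,2,3], [1,3,4], [1,4,6], [1,5,6], [2,3,5], [2,4,5], [2,4,6], [3,5,6]

Hence C_0 ≅ Z^7, C_1 ≅ Z^21, C_2 ≅ Z^14.

Boundary ∂_1: C_1 → C_0 is given by ∂[p,q] = [q] − [p]. For instance
  ∂[0,4] = [4] − [0].
The 7×21 boundary matrix has rank 6 and Smith normal form diag(1,1,1,1,1,1).

Boundary ∂_2: C_2 → C_1 sends each 2-simplex [p,q,r] to [q,r] − [p,r] + [p,q]. For instance
  ∂[1,2,3] = [2,3] − [1,3] + [1,2],
  ∂[0,1,5] = [1,5] − [0,5] + [0,1].
The resulting 21×14 matrix has rank 13, and its Smith normal form has invariant factors (1,1,1,1,1,1,1,1,1,1,1,1,1).

From H_k ≅ ker(∂_k) / im(∂_{k+1}) we obtain:

  H_0: rank C_0 − rank ∂_1 = 7 − 6 = 1, and the invariant factors of ∂_1 are all 1, so H_0 = Z.
  H_1: rank ker ∂_1 − rank ∂_2 = (21 − 6) − 13 = 2, and the invariant factors of ∂_2 are all 1, so H_1 = Z^2.
  H_2: rank ker ∂_2 − rank ∂_3 = (14 − 13) − 0 = 1, and there is no ∂_3, so H_2 = Z.

(K is a triangulation of the torus T^2.)

H_0 ≅ Z,  H_1 ≅ Z^2,  H_2 ≅ Z.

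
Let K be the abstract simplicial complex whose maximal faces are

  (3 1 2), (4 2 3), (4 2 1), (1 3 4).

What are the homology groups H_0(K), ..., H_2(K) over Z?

Fix the vertex order 1 < 2 < 3 < 4 and write every simplex with vertices in increasing order. Then dim K = 2 and the simplices of K are:

  0-simplices (4): [1], [2], [3], [4]
  1-simplices (6): [1,2], [1,3], [1,4], [2,3], [2,4], [3,4]
  2-simplices (4): [1,2,3], [1,2,4], [1,3,4], [2,3,4]

Hence C_0 ≅ Z^4, C_1 ≅ Z^6, C_2 ≅ Z^4.

Boundary ∂_1: C_1 → C_0 maps an edge to its endpoints' difference, ∂[p,q] = q − p. For instance
  ∂[2,4] = [4] − [2].
As a 4×6 matrix over Z this has rank 3, with invariant factors (1,1,1).

The boundary map ∂_2: C_2 → C_1 maps a triangle to the signed sum of its edges. For instance
  ∂[1,2,4] = [2,4] − [1,4] + [1,2],
  ∂[1,3,4] = [3,4] − [1,4] + [1,3].
This gives a 6×4 integer matrix of rank 3; reducing to Smith normal form yields diagonal entries (1,1,1).

Reading off H_k = ker ∂_k / im ∂_{k+1}:

  H_0: rank C_0 − rank ∂_1 = 4 − 3 = 1, and the invariant factors of ∂_1 are all 1, so H_0 = Z.
  H_1: rank ker ∂_1 − rank ∂_2 = (6 − 3) − 3 = 0, and the invariant factors of ∂_2 are all 1, so H_1 = 0.
  H_2: rank ker ∂_2 − rank ∂_3 = (4 − 3) − 0 = 1, and there is no ∂_3, so H_2 = Z.

H_0 ≅ Z,  H_1 = 0,  H_2 ≅ Z.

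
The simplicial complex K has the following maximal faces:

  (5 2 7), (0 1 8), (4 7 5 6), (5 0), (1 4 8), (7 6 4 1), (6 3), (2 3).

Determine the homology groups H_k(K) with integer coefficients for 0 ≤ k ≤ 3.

We work with the vertex ordering 0 < 1 < 2 < 3 < 4 < 5 < 6 < 7 < 8. The simplices of K, each written with vertices in increasing order, are:

  0-simplices (9): [0], [1], [2], [3], [4], [5], [6], [7], [8]
  1-simplices (18): [0,1], [0,5], [0,8], [1,4], [1,6], [1,7], [1,8], [2,3], [2,5], [2,7], [3,6], [4,5], [4,6], [4,7], [4,8], [5,6], [5,7], [6,7]
  2-simplices (10): [0,1,8], [1,4,6], [1,4,7], [1,4,8], [1,6,7], [2,5,7], [4,5,6], [4,5,7], [4,6,7], [5,6,7]
  3-simplices (2): [1,4,6,7], [4,5,6,7]

Hence C_0 ≅ Z^9, C_1 ≅ Z^18, C_2 ≅ Z^10, C_3 ≅ Z^2.

Boundary ∂_1: C_1 → C_0 maps an edge to its endpoints' difference, ∂[p,q] = q − p.
The resulting 9×18 matrix has rank 8, and its Smith normal form has invariant factors (1,1,1,1,1,1,1,1).

The boundary map ∂_2: C_2 → C_1 sends each 2-simplex [p,q,r] to [q,r] − [p,r] + [p,q]. For instance
  ∂[4,5,6] = [5,6] − [4,6] + [4,5],
  ∂[1,4,6] = [4,6] − [1,6] + [1,4].
This gives a 18×10 integer matrix of rank 8; reducing to Smith normal form yields diagonal entries (1,1,1,1,1,1,1,1).

The boundary map ∂_3: C_3 → C_2 sends each 3-simplex σ to the alternating sum Σ_i (−1)^i (σ with its i-th vertex removed). For instance
  ∂[1,4,6,7] = [4,6,7] − [1,6,7] + [1,4,7] − [1,4,6],
  ∂[4,5,6,7] = [5,6,7] − [4,6,7] + [4,5,7] − [4,5,6].
As a 10×2 matrix over Z this has rank 2, with invariant factors (1,1).

Reading off H_k = ker ∂_k / im ∂_{k+1}:

  H_0: rank C_0 − rank ∂_1 = 9 − 8 = 1, and the invariant factors of ∂_1 are all 1, so H_0 = Z.
  H_1: rank ker ∂_1 − rank ∂_2 = (18 − 8) − 8 = 2, and the invariant factors of ∂_2 are all 1, so H_1 = Z^2.
  H_2: rank ker ∂_2 − rank ∂_3 = (10 − 8) − 2 = 0, and the invariant factors of ∂_3 are all 1, so H_2 = 0.
  H_3: rank ker ∂_3 − rank ∂_4 = (2 − 2) − 0 = 0, and there is no ∂_4, so H_3 = 0.

H_0 ≅ Z,  H_1 ≅ Z^2,  H_2 = 0,  H_3 = 0.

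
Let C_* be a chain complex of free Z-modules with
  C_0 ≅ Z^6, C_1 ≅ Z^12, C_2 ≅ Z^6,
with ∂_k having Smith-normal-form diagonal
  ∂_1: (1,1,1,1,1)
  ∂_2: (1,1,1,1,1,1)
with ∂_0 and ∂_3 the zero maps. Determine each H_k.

H_0: b_0 = 6 − 0 − 5 = 1; torsion from ∂_1 factors > 1: none. So H_0 ≅ Z.
H_1: b_1 = 12 − 5 − 6 = 1; torsion from ∂_2 factors > 1: none. So H_1 ≅ Z.
H_2: b_2 = 6 − 6 − 0 = 0; torsion from ∂_3 factors > 1: none. So H_2 ≅ 0.

H_0 ≅ Z,  H_1 ≅ Z,  H_2 = 0.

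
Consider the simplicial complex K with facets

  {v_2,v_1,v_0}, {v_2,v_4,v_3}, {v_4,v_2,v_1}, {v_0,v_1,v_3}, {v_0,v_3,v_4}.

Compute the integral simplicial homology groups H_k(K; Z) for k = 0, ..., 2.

We work with the vertex ordering v_0 < v_1 < v_2 < v_3 < v_4. The simplices of K, each written with vertices in increasing order, are:

  0-simplices (5): [v_0], [v_1], [v_2], [v_3], [v_4]
  1-simplices (10): [v_0,v_1], [v_0,v_2], [v_0,v_3], [v_0,v_4], [v_1,v_2], [v_1,v_3], [v_1,v_4], [v_2,v_3], [v_2,v_4], [v_3,v_4]
  2-simplices (5): [v_0,v_1,v_2], [v_0,v_1,v_3], [v_0,v_3,v_4], [v_1,v_2,v_4], [v_2,v_3,v_4]

Hence C_0 ≅ Z^5, C_1 ≅ Z^10, C_2 ≅ Z^5.

Boundary ∂_1: C_1 → C_0 is given by ∂[p,q] = [q] − [p].
The 5×10 boundary matrix has rank 4 and Smith normal form diag(1,1,1,1).

∂_2: C_2 → C_1 acts by ∂[p,q,r] = [q,r] − [p,r] + [p,q]. For instance
  ∂[v_1,v_2,v_4] = [v_2,v_4] − [v_1,v_4] + [v_1,v_2],
  ∂[v_0,v_1,v_2] = [v_1,v_2] − [v_0,v_2] + [v_0,v_1].
As a 10×5 matrix over Z this has rank 5, with invariant factors (1,1,1,1,1).

Reading off H_k = ker ∂_k / im ∂_{k+1}:

  H_0: rank C_0 − rank ∂_1 = 5 − 4 = 1, and the invariant factors of ∂_1 are all 1, so H_0 = Z.
  H_1: rank ker ∂_1 − rank ∂_2 = (10 − 4) − 5 = 1, and the invariant factors of ∂_2 are all 1, so H_1 = Z.
  H_2: rank ker ∂_2 − rank ∂_3 = (5 − 5) − 0 = 0, and there is no ∂_3, so H_2 = 0.

As a check, the Euler characteristic is 5 − 10 + 5 = 0, which agrees with 1 − 1 + 0 = 0.

H_0 ≅ Z,  H_1 ≅ Z,  H_2 = 0.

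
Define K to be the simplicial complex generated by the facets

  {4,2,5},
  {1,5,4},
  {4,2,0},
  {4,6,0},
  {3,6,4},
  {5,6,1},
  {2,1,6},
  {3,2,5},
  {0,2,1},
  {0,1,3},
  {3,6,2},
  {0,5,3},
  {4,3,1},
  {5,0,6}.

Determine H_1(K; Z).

Order the vertices as 0 < 1 < 2 < 3 < 4 < 5 < 6. Listing each simplex with vertices in this order, K has dimension 2 with simplices:

  0-simplices (7): [0], [1], [2], [3], [4], [5], [6]
  1-simplices (21): [0,1], [0,2], [0,3], [0,4], [0,5], [0,6], [1,2], [1,3], [1,4], [1,5], [1,6], [2,3], [2,4], [2,5], [2,6], [3,4], [3,5], [3,6], [4,5], [4,6], [5,6]
  2-simplices (14): [0,1,2], [0,1,3], [0,2,4], [0,3,5], [0,4,6], [0,5,6], [1,2,6], [1,3,4], [1,4,5], [1,5,6], [2,3,5], [2,3,6], [2,4,5], [3,4,6]

Hence C_0 ≅ Z^7, C_1 ≅ Z^21, C_2 ≅ Z^14.

Boundary ∂_1: C_1 → C_0 is given by ∂[p,q] = [q] − [p].
This gives a 7×21 integer matrix of rank 6; reducing to Smith normal form yields diagonal entries (1,1,1,1,1,1).

Boundary ∂_2: C_2 → C_1 sends each 2-simplex [p,q,r] to [q,r] − [p,r] + [p,q]. For instance
  ∂[3,4,6] = [4,6] − [3,6] + [3,4],
  ∂[2,3,6] = [3,6] − [2,6] + [2,3].
The resulting 21×14 matrix has rank 13, and its Smith normal form has invariant factors (1,1,1,1,1,1,1,1,1,1,1,1,1).

Computing H_k = (kernel of ∂_k) / (image of ∂_{k+1}):

  H_1: rank ker ∂_1 − rank ∂_2 = (21 − 6) − 13 = 2, and the invariant factors of ∂_2 are all 1, so H_1 = Z^2.

H_1 = Z^2.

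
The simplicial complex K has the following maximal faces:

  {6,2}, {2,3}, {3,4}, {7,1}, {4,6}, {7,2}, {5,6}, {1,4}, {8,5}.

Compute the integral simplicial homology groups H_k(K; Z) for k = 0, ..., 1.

We work with the vertex ordering 1 < 2 < 3 < 4 < 5 < 6 < 7 < 8. The simplices of K, each written with vertices in increasing order, are:

  0-simplices (8): [1], [2], [3], [4], [5], [6], [7], [8]
  1-simplices (9): [1,4], [1,7], [2,3], [2,6], [2,7], [3,4], [4,6], [5,6], [5,8]

Hence C_0 ≅ Z^8, C_1 ≅ Z^9.

∂_1: C_1 → C_0 maps an edge to its endpoints' difference, ∂[p,q] = q − p. For instance
  ∂[4,6] = [6] − [4].
This gives a 8×9 integer matrix of rank 7; reducing to Smith normal form yields diagonal entries (1,1,1,1,1,1,1).

Computing H_k = (kernel of ∂_k) / (image of ∂_{k+1}):

  H_0: rank C_0 − rank ∂_1 = 8 − 7 = 1, and the invariant factors of ∂_1 are all 1, so H_0 ≅ Z.
  H_1: rank ker ∂_1 − rank ∂_2 = (9 − 7) − 0 = 2, and there is no ∂_2, so H_1 ≅ Z^2.

As a check, the Euler characteristic is 8 − 9 = -1, which agrees with 1 − 2 = -1.

H_0 ≅ Z,  H_1 ≅ Z^2.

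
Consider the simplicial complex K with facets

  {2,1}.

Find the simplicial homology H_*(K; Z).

Take the total order 1 < 2 on the vertex set. Then K (dimension 1) consists of the simplices:

  0-simplices (2): [1], [2]
  1-simplices (1): [1,2]

Hence C_0 ≅ Z^2, C_1 ≅ Z^1.

The boundary map ∂_1: C_1 → C_0 sends each edge [p,q] (with p < q) to q − p. For instance
  ∂[1,2] = [2] − [1].
As a 2×1 matrix over Z this has rank 1, with invariant factors (1).

Reading off H_k = ker ∂_k / im ∂_{k+1}:

  H_0: rank C_0 − rank ∂_1 = 2 − 1 = 1, and the invariant factors of ∂_1 are all 1, so H_0 = Z.
  H_1: rank ker ∂_1 − rank ∂_2 = (1 − 1) − 0 = 0, and there is no ∂_2, so H_1 = 0.

H_0 = Z,  H_1 = 0.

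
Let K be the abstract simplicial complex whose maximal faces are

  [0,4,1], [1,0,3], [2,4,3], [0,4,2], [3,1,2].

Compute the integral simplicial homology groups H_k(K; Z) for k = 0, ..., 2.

We work with the vertex ordering 0 < 1 < 2 < 3 < 4. The simplices of K, each written with vertices in increasing order, are:

  0-simplices (5): [0], [1], [2], [3], [4]
  1-simplices (10): [0,1], [0,2], [0,3], [0,4], [1,2], [1,3], [1,4], [2,3], [2,4], [3,4]
  2-simplices (5): [0,1,3], [0,1,4], [0,2,4], [1,2,3], [2,3,4]

Hence C_0 ≅ Z^5, C_1 ≅ Z^10, C_2 ≅ Z^5.

Boundary ∂_1: C_1 → C_0 maps an edge to its endpoints' difference, ∂[p,q] = q − p.
This gives a 5×10 integer matrix of rank 4; reducing to Smith normal form yields diagonal entries (1,1,1,1).

∂_2: C_2 → C_1 maps a triangle to the signed sum of its edges. For instance
  ∂[1,2,3] = [2,3] − [1,3] + [1,2],
  ∂[0,1,3] = [1,3] − [0,3] + [0,1].
The 10×5 boundary matrix has rank 5 and Smith normal form diag(1,1,1,1,1).

From H_k ≅ ker(∂_k) / im(∂_{k+1}) we obtain:

  H_0: rank C_0 − rank ∂_1 = 5 − 4 = 1, and the invariant factors of ∂_1 are all 1, so H_0 = Z.
  H_1: rank ker ∂_1 − rank ∂_2 = (10 − 4) − 5 = 1, and the invariant factors of ∂_2 are all 1, so H_1 = Z.
  H_2: rank ker ∂_2 − rank ∂_3 = (5 − 5) − 0 = 0, and there is no ∂_3, so H_2 = 0.

As a check, the Euler characteristic is 5 − 10 + 5 = 0, which agrees with 1 − 1 + 0 = 0.

H_0 = Z,  H_1 = Z,  H_2 = 0.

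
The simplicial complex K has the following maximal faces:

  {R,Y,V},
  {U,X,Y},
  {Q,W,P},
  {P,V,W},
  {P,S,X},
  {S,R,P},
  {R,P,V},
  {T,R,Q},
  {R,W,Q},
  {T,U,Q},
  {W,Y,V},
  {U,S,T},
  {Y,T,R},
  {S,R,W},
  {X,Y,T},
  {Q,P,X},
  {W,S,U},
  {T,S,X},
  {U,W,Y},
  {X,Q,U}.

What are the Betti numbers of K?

b_0 = 1, b_1 = 1, b_2 = 0.

Order the vertices as P < Q < R < S < T < U < V < W < X < Y. Listing each simplex with vertices in this order, K has dimension 2 with simplices:

  0-simplices (10): P, Q, R, S, T, U, V, W, X, Y
  1-simplices (30): PQ, PR, PS, PV, PW, PX, QR, QT, QU, QW, QX, RS, RT, RV, RW, RY, ST, SU, SW, SX, TU, TX, TY, UW, UX, UY, VW, VY, WY, XY
  2-simplices (20): PQW, PQX, PRS, PRV, PSX, PVW, QRT, QRW, QTU, QUX, RSW, RTY, RVY, STU, STX, SUW, TXY, UWY, UXY, VWY

so the chain groups are C_0 ≅ Z^10, C_1 ≅ Z^30, C_2 ≅ Z^20.

The boundary map ∂_1: C_1 → C_0 sends each edge [p,q] (with p < q) to q − p.
As a 10×30 matrix over Z this has rank 9, with invariant factors (1,1,1,1,1,1,1,1,1).

Boundary ∂_2: C_2 → C_1 acts by ∂[p,q,r] = [q,r] − [p,r] + [p,q]. For instance
  ∂PQW = QW − PW + PQ,
  ∂RVY = VY − RY + RV.
The 30×20 boundary matrix has rank 20 and Smith normal form diag(1,1,1,1,1,1,1,1,1,1,1,1,1,1,1,1,1,1,1,2).

Reading off H_k = ker ∂_k / im ∂_{k+1}:

  H_0: rank C_0 − rank ∂_1 = 10 − 9 = 1, and the invariant factors of ∂_1 are all 1, so H_0 = Z.
  H_1: rank ker ∂_1 − rank ∂_2 = (30 − 9) − 20 = 1, and ∂_2 has invariant factor 2 > 1, so H_1 = Z × Z/2.
  H_2: rank ker ∂_2 − rank ∂_3 = (20 − 20) − 0 = 0, and there is no ∂_3, so H_2 = 0.

As a check, the Euler characteristic is 10 − 30 + 20 = 0, which agrees with 1 − 1 + 0 = 0.
(K is a triangulation of the Klein bottle.)

Hence the Betti numbers are b_0 = 1, b_1 = 1, b_2 = 0.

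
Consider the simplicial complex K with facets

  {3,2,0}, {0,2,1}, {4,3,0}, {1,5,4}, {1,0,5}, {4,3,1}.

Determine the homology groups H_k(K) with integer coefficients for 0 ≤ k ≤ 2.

H_0 ≅ Z,  H_1 ≅ Z,  H_2 = 0.

Order the vertices as 0 < 1 < 2 < 3 < 4 < 5. Listing each simplex with vertices in this order, K has dimension 2 with simplices:

  0-simplices (6): [0], [1], [2], [3], [4], [5]
  1-simplices (12): [0,1], [0,2], [0,3], [0,4], [0,5], [1,2], [1,3], [1,4], [1,5], [2,3], [3,4], [4,5]
  2-simplices (6): [0,1,2], [0,1,5], [0,2,3], [0,3,4], [1,3,4], [1,4,5]

so the chain groups are C_0 ≅ Z^6, C_1 ≅ Z^12, C_2 ≅ Z^6.

Boundary ∂_1: C_1 → C_0 sends each edge [p,q] (with p < q) to q − p. For instance
  ∂[1,3] = [3] − [1].
The 6×12 boundary matrix has rank 5 and Smith normal form diag(1,1,1,1,1).

The boundary map ∂_2: C_2 → C_1 maps a triangle to the signed sum of its edges. For instance
  ∂[0,1,2] = [1,2] − [0,2] + [0,1],
  ∂[0,1,5] = [1,5] − [0,5] + [0,1].
The resulting 12×6 matrix has rank 6, and its Smith normal form has invariant factors (1,1,1,1,1,1).

Reading off H_k = ker ∂_k / im ∂_{k+1}:

  H_0: rank C_0 − rank ∂_1 = 6 − 5 = 1, and the invariant factors of ∂_1 are all 1, so H_0 = Z.
  H_1: rank ker ∂_1 − rank ∂_2 = (12 − 5) − 6 = 1, and the invariant factors of ∂_2 are all 1, so H_1 = Z.
  H_2: rank ker ∂_2 − rank ∂_3 = (6 − 6) − 0 = 0, and there is no ∂_3, so H_2 = 0.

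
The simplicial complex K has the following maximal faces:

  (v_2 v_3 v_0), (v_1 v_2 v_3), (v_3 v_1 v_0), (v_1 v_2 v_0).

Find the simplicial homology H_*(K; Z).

We work with the vertex ordering v_0 < v_1 < v_2 < v_3. The simplices of K, each written with vertices in increasing order, are:

  0-simplices (4): [v_0], [v_1], [v_2], [v_3]
  1-simplices (6): [v_0,v_1], [v_0,v_2], [v_0,v_3], [v_1,v_2], [v_1,v_3], [v_2,v_3]
  2-simplices (4): [v_0,v_1,v_2], [v_0,v_1,v_3], [v_0,v_2,v_3], [v_1,v_2,v_3]

giving chain groups C_0 ≅ Z^4, C_1 ≅ Z^6, C_2 ≅ Z^4.

Boundary ∂_1: C_1 → C_0 maps an edge to its endpoints' difference, ∂[p,q] = q − p. For instance
  ∂[v_1,v_3] = [v_3] − [v_1].
The resulting 4×6 matrix has rank 3, and its Smith normal form has invariant factors (1,1,1).

The boundary map ∂_2: C_2 → C_1 acts by ∂[p,q,r] = [q,r] − [p,r] + [p,q]. For instance
  ∂[v_0,v_2,v_3] = [v_2,v_3] − [v_0,v_3] + [v_0,v_2],
  ∂[v_0,v_1,v_3] = [v_1,v_3] − [v_0,v_3] + [v_0,v_1].
The 6×4 boundary matrix has rank 3 and Smith normal form diag(1,1,1).

From H_k ≅ ker(∂_k) / im(∂_{k+1}) we obtain:

  H_0: rank C_0 − rank ∂_1 = 4 − 3 = 1, and the invariant factors of ∂_1 are all 1, so H_0 ≅ Z.
  H_1: rank ker ∂_1 − rank ∂_2 = (6 − 3) − 3 = 0, and the invariant factors of ∂_2 are all 1, so H_1 ≅ 0.
  H_2: rank ker ∂_2 − rank ∂_3 = (4 − 3) − 0 = 1, and there is no ∂_3, so H_2 ≅ Z.

H_0 = Z,  H_1 = 0,  H_2 = Z.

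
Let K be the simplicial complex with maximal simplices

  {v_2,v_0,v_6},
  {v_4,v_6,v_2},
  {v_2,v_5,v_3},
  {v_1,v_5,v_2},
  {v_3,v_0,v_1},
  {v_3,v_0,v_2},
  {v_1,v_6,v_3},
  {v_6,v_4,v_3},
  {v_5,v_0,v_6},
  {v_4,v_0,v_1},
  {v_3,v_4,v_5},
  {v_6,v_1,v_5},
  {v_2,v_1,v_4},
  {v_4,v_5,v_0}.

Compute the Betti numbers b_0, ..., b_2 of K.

b_0 = 1, b_1 = 2, b_2 = 1.

K has 7 vertices, 21 edges, 14 triangles.
rank ∂_0 = 0, rank ∂_1 = 6 ⇒ b_0 = 7 − 0 − 6 = 1; all invariant factors of ∂_1 are 1 so no torsion. So H_0 ≅ Z.
rank ∂_1 = 6, rank ∂_2 = 13 ⇒ b_1 = 21 − 6 − 13 = 2; all invariant factors of ∂_2 are 1 so no torsion. So H_1 ≅ Z^2.
rank ∂_2 = 13, rank ∂_3 = 0 ⇒ b_2 = 14 − 13 − 0 = 1. So H_2 ≅ Z.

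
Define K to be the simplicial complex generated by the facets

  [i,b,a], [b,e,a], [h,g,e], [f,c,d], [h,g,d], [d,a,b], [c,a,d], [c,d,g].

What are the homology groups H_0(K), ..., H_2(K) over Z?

Order the vertices as a < b < c < d < e < f < g < h < i. Listing each simplex with vertices in this order, K has dimension 2 with simplices:

  0-simplices (9): a, b, c, d, e, f, g, h, i
  1-simplices (17): ab, ac, ad, ae, ai, bd, be, bi, cd, cf, cg, df, dg, dh, eg, eh, gh
  2-simplices (8): abd, abe, abi, acd, cdf, cdg, dgh, egh

Hence C_0 ≅ Z^9, C_1 ≅ Z^17, C_2 ≅ Z^8.

∂_1: C_1 → C_0 is given by ∂[p,q] = [q] − [p].
The 9×17 boundary matrix has rank 8 and Smith normal form diag(1,1,1,1,1,1,1,1).

∂_2: C_2 → C_1 acts by ∂[p,q,r] = [q,r] − [p,r] + [p,q]. For instance
  ∂abi = bi − ai + ab,
  ∂egh = gh − eh + eg.
The resulting 17×8 matrix has rank 8, and its Smith normal form has invariant factors (1,1,1,1,1,1,1,1).

From H_k ≅ ker(∂_k) / im(∂_{k+1}) we obtain:

  H_0: rank C_0 − rank ∂_1 = 9 − 8 = 1, and the invariant factors of ∂_1 are all 1, so H_0 ≅ Z.
  H_1: rank ker ∂_1 − rank ∂_2 = (17 − 8) − 8 = 1, and the invariant factors of ∂_2 are all 1, so H_1 ≅ Z.
  H_2: rank ker ∂_2 − rank ∂_3 = (8 − 8) − 0 = 0, and there is no ∂_3, so H_2 ≅ 0.

As a check, the Euler characteristic is 9 − 17 + 8 = 0, which agrees with 1 − 1 + 0 = 0.

H_0 = Z,  H_1 = Z,  H_2 = 0.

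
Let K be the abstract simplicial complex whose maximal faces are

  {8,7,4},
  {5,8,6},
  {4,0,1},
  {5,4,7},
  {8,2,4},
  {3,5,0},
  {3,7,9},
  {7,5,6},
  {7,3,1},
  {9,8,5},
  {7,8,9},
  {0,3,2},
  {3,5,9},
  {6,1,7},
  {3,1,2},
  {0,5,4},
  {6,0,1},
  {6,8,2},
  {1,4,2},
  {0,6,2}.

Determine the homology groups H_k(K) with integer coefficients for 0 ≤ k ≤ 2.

Take the total order 0 < 1 < 2 < 3 < 4 < 5 < 6 < 7 < 8 < 9 on the vertex set. Then K (dimension 2) consists of the simplices:

  0-simplices (10): [0], [1], [2], [3], [4], [5], [6], [7], [8], [9]
  1-simplices (30): (30 of them)
  2-simplices (20): (20 of them)

Hence C_0 ≅ Z^10, C_1 ≅ Z^30, C_2 ≅ Z^20.

The boundary map ∂_1: C_1 → C_0 sends each edge [p,q] (with p < q) to q − p. For instance
  ∂[7,9] = [9] − [7].
The resulting 10×30 matrix has rank 9, and its Smith normal form has invariant factors (1,1,1,1,1,1,1,1,1).

Boundary ∂_2: C_2 → C_1 sends each 2-simplex [p,q,r] to [q,r] − [p,r] + [p,q]. For instance
  ∂[1,2,3] = [2,3] − [1,3] + [1,2],
  ∂[1,3,7] = [3,7] − [1,7] + [1,3].
The 30×20 boundary matrix has rank 20 and Smith normal form diag(1,1,1,1,1,1,1,1,1,1,1,1,1,1,1,1,1,1,1,2).

Reading off H_k = ker ∂_k / im ∂_{k+1}:

  H_0: rank C_0 − rank ∂_1 = 10 − 9 = 1, and the invariant factors of ∂_1 are all 1, so H_0 = Z.
  H_1: rank ker ∂_1 − rank ∂_2 = (30 − 9) − 20 = 1, and ∂_2 has invariant factor 2 > 1, so H_1 = Z ⊕ Z_2.
  H_2: rank ker ∂_2 − rank ∂_3 = (20 − 20) − 0 = 0, and there is no ∂_3, so H_2 = 0.

H_0 = Z,  H_1 = Z ⊕ Z_2,  H_2 = 0.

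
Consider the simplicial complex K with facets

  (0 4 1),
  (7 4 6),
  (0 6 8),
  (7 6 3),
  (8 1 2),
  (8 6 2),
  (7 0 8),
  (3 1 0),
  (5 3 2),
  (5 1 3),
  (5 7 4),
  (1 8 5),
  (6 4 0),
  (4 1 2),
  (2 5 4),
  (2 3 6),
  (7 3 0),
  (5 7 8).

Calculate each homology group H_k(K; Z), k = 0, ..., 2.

H_0 = Z,  H_1 = Z ⊕ Z/2,  H_2 = 0.

Order the vertices as 0 < 1 < 2 < 3 < 4 < 5 < 6 < 7 < 8. Listing each simplex with vertices in this order, K has dimension 2 with simplices:

  0-simplices (9): [0], [1], [2], [3], [4], [5], [6], [7], [8]
  1-simplices (27): (27 of them)
  2-simplices (18): [0,1,3], [0,1,4], [0,3,7], [0,4,6], [0,6,8], [0,7,8], [1,2,4], [1,2,8], [1,3,5], [1,5,8], [2,3,5], [2,3,6], [2,4,5], [2,6,8], [3,6,7], [4,5,7], [4,6,7], [5,7,8]

giving chain groups C_0 ≅ Z^9, C_1 ≅ Z^27, C_2 ≅ Z^18.

The boundary map ∂_1: C_1 → C_0 maps an edge to its endpoints' difference, ∂[p,q] = q − p. For instance
  ∂[1,5] = [5] − [1].
The resulting 9×27 matrix has rank 8, and its Smith normal form has invariant factors (1,1,1,1,1,1,1,1).

The boundary map ∂_2: C_2 → C_1 acts by ∂[p,q,r] = [q,r] − [p,r] + [p,q]. For instance
  ∂[0,1,3] = [1,3] − [0,3] + [0,1],
  ∂[2,3,5] = [3,5] − [2,5] + [2,3].
As a 27×18 matrix over Z this has rank 18, with invariant factors (1,1,1,1,1,1,1,1,1,1,1,1,1,1,1,1,1,2).

Reading off H_k = ker ∂_k / im ∂_{k+1}:

  H_0: rank C_0 − rank ∂_1 = 9 − 8 = 1, and the invariant factors of ∂_1 are all 1, so H_0 = Z.
  H_1: rank ker ∂_1 − rank ∂_2 = (27 − 8) − 18 = 1, and ∂_2 has invariant factor 2 > 1, so H_1 = Z ⊕ Z/2.
  H_2: rank ker ∂_2 − rank ∂_3 = (18 − 18) − 0 = 0, and there is no ∂_3, so H_2 = 0.

As a check, the Euler characteristic is 9 − 27 + 18 = 0, which agrees with 1 − 1 + 0 = 0.
(K is a triangulation of the Klein bottle.)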